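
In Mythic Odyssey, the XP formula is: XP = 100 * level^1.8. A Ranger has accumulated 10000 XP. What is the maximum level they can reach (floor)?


XP = 100 * level^1.8, so level = (XP / 100)^(1/1.8)
= (10000 / 100)^(1/1.8)
= 100.0^0.5556
= 12.9155
Floor: level = 12

level 12


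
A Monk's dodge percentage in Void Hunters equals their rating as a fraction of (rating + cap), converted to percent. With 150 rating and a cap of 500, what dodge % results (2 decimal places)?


dodge% = 150 / (150 + 500) * 100
= 150 / 650 * 100
= 0.230769 * 100
= 23.08%

23.08%


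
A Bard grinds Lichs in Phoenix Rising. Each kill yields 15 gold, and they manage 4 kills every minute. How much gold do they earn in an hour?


Gold per minute = 15 * 4 = 60
Gold per hour = 60 * 60 = 3600

3600 gold/hour


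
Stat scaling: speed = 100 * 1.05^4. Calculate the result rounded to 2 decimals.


value = base * growth^level
= 100 * 1.05^4
= 100 * 1.215506
= 121.55

121.55 speed


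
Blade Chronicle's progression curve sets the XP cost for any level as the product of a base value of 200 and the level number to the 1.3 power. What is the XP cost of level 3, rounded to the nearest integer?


XP = 200 * level^1.3
Substitute level = 3:
XP = 200 * 3^1.3
= 200 * 4.1712
= 834

834 XP


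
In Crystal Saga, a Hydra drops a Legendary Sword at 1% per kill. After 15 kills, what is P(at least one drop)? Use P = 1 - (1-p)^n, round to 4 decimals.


P(at least one) = 1 - P(none) = 1 - (1-p)^n
p = 1/100 = 0.01
1 - p = 0.99
(1 - p)^15 = 0.99^15 = 0.860058
P(at least one) = 1 - 0.860058 = 0.1399

0.1399


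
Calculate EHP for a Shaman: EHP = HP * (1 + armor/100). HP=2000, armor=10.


EHP = 2000 * (1 + 10/100)
= 2000 * (1 + 0.1)
= 2000 * 1.1
= 2200.0

2200.0 EHP


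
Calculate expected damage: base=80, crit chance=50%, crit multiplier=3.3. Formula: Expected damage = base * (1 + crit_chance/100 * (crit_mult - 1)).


E[dmg] = base * (1 + crit_chance * (crit_mult - 1))
cc as decimal = 50/100 = 0.5
cm - 1 = 3.3 - 1 = 2.3
Bonus factor = 0.5 * 2.3 = 1.15
Total multiplier = 1 + 1.15 = 2.15
Expected damage = 80 * 2.15 = 172.00

172.00 damage


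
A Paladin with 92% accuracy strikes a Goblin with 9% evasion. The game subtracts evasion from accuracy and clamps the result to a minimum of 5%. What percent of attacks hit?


accuracy - evasion = 92 - 9 = 83
Apply floor: max(83, 5) = 83
Hit chance = 83%

83%


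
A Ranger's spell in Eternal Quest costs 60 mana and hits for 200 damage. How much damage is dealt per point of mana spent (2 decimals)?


Efficiency = damage / mana
= 200 / 60
= 3.33

3.33 dmg/mana


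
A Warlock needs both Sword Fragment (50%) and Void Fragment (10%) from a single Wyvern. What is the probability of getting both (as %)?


For independent events, P(both) = P(A) * P(B)
= 50% * 10%
= 500 / 100 %
= 5.0%

5.0%


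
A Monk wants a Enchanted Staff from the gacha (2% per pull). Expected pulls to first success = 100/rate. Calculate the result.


Expected pulls for a geometric distribution = 1/p = 100 / rate%
= 100 / 2
= 50.0

50.0 pulls


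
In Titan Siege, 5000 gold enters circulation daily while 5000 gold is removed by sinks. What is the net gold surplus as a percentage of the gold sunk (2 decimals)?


Net gold = 5000 - 5000 = 0
Inflation rate = net / sunk * 100 = 0 / 5000 * 100
= 0.0 * 100
= 0.00%

0.00%


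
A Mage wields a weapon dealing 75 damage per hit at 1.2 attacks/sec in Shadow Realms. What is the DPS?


DPS = damage * attack_speed
= 75 * 1.2
= 90.0

90.0 DPS


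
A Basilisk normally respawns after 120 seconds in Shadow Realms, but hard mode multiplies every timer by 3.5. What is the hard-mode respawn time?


Respawn time = base * multiplier
= 120 * 3.5
= 420.0 seconds

420.0 seconds


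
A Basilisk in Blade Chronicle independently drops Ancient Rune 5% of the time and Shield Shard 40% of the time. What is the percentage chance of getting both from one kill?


For independent events, P(both) = P(A) * P(B)
= 5% * 40%
= 200 / 100 %
= 2.0%

2.0%


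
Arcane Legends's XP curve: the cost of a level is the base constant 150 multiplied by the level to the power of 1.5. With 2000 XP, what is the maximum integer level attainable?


XP = 150 * level^1.5, so level = (XP / 150)^(1/1.5)
= (2000 / 150)^(1/1.5)
= 13.3333^0.6667
= 5.6229
Floor: level = 5

level 5


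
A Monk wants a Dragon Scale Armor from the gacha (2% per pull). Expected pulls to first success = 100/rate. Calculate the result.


Expected pulls for a geometric distribution = 1/p = 100 / rate%
= 100 / 2
= 50.0

50.0 pulls


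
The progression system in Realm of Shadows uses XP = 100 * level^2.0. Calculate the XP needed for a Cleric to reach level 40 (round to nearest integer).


XP = 100 * level^2.0
Substitute level = 40:
XP = 100 * 40^2.0
= 100 * 1600.0
= 160000

160000 XP


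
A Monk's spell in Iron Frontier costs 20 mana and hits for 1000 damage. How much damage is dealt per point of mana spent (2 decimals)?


Efficiency = damage / mana
= 1000 / 20
= 50.00

50.00 dmg/mana


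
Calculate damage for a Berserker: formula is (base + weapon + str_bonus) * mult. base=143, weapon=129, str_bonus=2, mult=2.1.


Sum base + weapon + str = 143 + 129 + 2 = 274
Multiply by 2.1:
274 * 2.1 = 575.4

575.4 damage


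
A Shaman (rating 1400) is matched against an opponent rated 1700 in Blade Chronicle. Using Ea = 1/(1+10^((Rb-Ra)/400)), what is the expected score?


Elo expected score: Ea = 1/(1 + 10^((Rb-Ra)/400))
Rb - Ra = 1700 - 1400 = 300
(Rb-Ra)/400 = 300/400 = 0.75
10^0.75 = 5.623413
Ea = 1/(1 + 5.623413) = 1/6.623413 = 0.1510

0.1510


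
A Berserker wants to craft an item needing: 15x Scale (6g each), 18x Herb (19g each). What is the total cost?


Cost breakdown:
  Scale: 15 * 6 = 90
  Herb: 18 * 19 = 342
Total = 90 + 342 = 432

432 gold


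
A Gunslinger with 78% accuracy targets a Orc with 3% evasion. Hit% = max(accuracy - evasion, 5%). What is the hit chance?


accuracy - evasion = 78 - 3 = 75
Apply floor: max(75, 5) = 75
Hit chance = 75%

75%


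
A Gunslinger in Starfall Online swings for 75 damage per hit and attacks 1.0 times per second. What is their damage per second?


DPS = damage * attack_speed
= 75 * 1.0
= 75.0

75.0 DPS


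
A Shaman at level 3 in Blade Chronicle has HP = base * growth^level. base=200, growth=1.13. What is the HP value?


value = base * growth^level
= 200 * 1.13^3
= 200 * 1.442897
= 288.58

288.58 HP


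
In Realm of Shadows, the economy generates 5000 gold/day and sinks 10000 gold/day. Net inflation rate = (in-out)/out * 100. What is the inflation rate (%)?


Net gold = 5000 - 10000 = -5000
Inflation rate = net / sunk * 100 = -5000 / 10000 * 100
= -0.5 * 100
= -50.00%

-50.00%


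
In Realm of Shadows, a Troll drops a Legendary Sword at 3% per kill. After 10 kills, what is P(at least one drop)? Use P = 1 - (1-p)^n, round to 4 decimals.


P(at least one) = 1 - P(none) = 1 - (1-p)^n
p = 3/100 = 0.03
1 - p = 0.97
(1 - p)^10 = 0.97^10 = 0.737424
P(at least one) = 1 - 0.737424 = 0.2626

0.2626


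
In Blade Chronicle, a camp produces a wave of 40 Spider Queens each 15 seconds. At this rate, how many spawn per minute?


Spawns per minute = count * (60 / interval)
= 40 * (60 / 15)
= 40 * 4.0
= 160.0

160.0 per minute


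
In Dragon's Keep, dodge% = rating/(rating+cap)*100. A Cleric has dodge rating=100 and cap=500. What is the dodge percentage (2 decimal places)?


dodge% = 100 / (100 + 500) * 100
= 100 / 600 * 100
= 0.166667 * 100
= 16.67%

16.67%


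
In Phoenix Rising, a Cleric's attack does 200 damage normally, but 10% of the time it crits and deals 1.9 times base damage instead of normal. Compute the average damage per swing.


E[dmg] = base * (1 + crit_chance * (crit_mult - 1))
cc as decimal = 10/100 = 0.1
cm - 1 = 1.9 - 1 = 0.9
Bonus factor = 0.1 * 0.9 = 0.09
Total multiplier = 1 + 0.09 = 1.09
Expected damage = 200 * 1.09 = 218.00

218.00 damage


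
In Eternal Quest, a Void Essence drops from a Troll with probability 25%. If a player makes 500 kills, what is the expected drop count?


Expected drops = kills * (drop_rate / 100)
= 500 * (25 / 100)
= 500 * 0.25
= 125.0

125.0 drops


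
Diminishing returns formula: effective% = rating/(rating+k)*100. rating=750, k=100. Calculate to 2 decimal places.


effective% = rating / (rating + k) * 100
= 750 / (750 + 100) * 100
= 750 / 850 * 100
= 0.882353 * 100
= 88.24%

88.24%


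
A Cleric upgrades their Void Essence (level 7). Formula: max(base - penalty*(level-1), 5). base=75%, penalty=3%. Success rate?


raw_rate = 75 - 3 * (7 - 1)
= 75 - 3 * 6
= 75 - 18
= 57
Apply floor: max(57, 5) = 57%

57%


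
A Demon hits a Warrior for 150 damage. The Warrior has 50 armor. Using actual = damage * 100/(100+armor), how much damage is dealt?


actual = 150 * 100 / (100 + 50)
= 150 * 100 / 150
= 15000 / 150
= 100.00

100.00 damage


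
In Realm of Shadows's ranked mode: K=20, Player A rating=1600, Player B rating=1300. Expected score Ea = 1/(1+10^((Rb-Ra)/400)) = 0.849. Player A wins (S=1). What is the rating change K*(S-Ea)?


Elo update: delta = K * (S - Ea), where S = 1 (wins)
S - Ea = 1 - 0.849 = 0.151
Rating change = 20 * 0.151
= 3.02

3.02 rating points


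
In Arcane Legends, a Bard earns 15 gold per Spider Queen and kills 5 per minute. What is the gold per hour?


Gold per minute = 15 * 5 = 75
Gold per hour = 75 * 60 = 4500

4500 gold/hour


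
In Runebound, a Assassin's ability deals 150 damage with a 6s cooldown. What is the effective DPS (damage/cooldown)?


DPS = damage / cooldown
= 150 / 6
= 25.00

25.00 DPS


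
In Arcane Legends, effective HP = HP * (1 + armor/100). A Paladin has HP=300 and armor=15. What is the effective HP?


EHP = 300 * (1 + 15/100)
= 300 * (1 + 0.15)
= 300 * 1.15
= 345.0

345.0 EHP


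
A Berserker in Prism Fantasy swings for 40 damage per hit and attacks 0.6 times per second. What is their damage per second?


DPS = damage * attack_speed
= 40 * 0.6
= 24.0

24.0 DPS


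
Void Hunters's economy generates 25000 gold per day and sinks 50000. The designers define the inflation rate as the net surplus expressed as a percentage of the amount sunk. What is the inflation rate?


Net gold = 25000 - 50000 = -25000
Inflation rate = net / sunk * 100 = -25000 / 50000 * 100
= -0.5 * 100
= -50.00%

-50.00%


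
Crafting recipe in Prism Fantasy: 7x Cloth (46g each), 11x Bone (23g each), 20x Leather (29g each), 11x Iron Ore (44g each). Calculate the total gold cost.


Cost breakdown:
  Cloth: 7 * 46 = 322
  Bone: 11 * 23 = 253
  Leather: 20 * 29 = 580
  Iron Ore: 11 * 44 = 484
Total = 322 + 253 + 580 + 484 = 1639

1639 gold


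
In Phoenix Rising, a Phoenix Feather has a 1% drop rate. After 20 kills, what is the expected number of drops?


Expected drops = kills * (drop_rate / 100)
= 20 * (1 / 100)
= 20 * 0.01
= 0.2

0.2 drops


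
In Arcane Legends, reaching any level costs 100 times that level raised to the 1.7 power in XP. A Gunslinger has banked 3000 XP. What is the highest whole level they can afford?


XP = 100 * level^1.7, so level = (XP / 100)^(1/1.7)
= (3000 / 100)^(1/1.7)
= 30.0^0.5882
= 7.3943
Floor: level = 7

level 7


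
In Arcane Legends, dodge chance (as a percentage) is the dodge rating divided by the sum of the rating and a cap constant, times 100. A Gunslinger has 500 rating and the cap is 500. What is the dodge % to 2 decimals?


dodge% = 500 / (500 + 500) * 100
= 500 / 1000 * 100
= 0.5 * 100
= 50.00%

50.00%


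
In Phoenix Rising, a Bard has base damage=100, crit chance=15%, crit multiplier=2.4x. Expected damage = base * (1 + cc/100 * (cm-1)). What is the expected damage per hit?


E[dmg] = base * (1 + crit_chance * (crit_mult - 1))
cc as decimal = 15/100 = 0.15
cm - 1 = 2.4 - 1 = 1.4
Bonus factor = 0.15 * 1.4 = 0.21
Total multiplier = 1 + 0.21 = 1.21
Expected damage = 100 * 1.21 = 121.00

121.00 damage


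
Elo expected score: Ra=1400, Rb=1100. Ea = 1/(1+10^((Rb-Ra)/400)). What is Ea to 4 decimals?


Elo expected score: Ea = 1/(1 + 10^((Rb-Ra)/400))
Rb - Ra = 1100 - 1400 = -300
(Rb-Ra)/400 = -300/400 = -0.75
10^-0.75 = 0.177828
Ea = 1/(1 + 0.177828) = 1/1.177828 = 0.8490

0.8490


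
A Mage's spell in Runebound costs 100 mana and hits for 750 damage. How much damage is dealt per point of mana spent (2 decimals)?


Efficiency = damage / mana
= 750 / 100
= 7.50

7.50 dmg/mana


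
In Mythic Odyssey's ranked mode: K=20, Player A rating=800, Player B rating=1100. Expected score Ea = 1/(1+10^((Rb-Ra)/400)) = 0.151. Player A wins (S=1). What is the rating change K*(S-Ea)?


Elo update: delta = K * (S - Ea), where S = 1 (wins)
S - Ea = 1 - 0.151 = 0.849
Rating change = 20 * 0.849
= 16.98

16.98 rating points


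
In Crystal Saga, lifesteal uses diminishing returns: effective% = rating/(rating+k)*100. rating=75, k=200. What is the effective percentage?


effective% = rating / (rating + k) * 100
= 75 / (75 + 200) * 100
= 75 / 275 * 100
= 0.272727 * 100
= 27.27%

27.27%


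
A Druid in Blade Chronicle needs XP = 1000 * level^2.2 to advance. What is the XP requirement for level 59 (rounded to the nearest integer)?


XP = 1000 * level^2.2
Substitute level = 59:
XP = 1000 * 59^2.2
= 1000 * 7868.1825
= 7868183

7868183 XP


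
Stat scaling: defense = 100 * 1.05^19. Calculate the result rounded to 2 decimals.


value = base * growth^level
= 100 * 1.05^19
= 100 * 2.52695
= 252.70

252.70 defense


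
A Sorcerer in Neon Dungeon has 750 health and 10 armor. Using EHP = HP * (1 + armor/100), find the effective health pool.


EHP = 750 * (1 + 10/100)
= 750 * (1 + 0.1)
= 750 * 1.1
= 825.0

825.0 EHP


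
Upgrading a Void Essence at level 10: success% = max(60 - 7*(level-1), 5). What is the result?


raw_rate = 60 - 7 * (10 - 1)
= 60 - 7 * 9
= 60 - 63
= -3
Apply floor: max(-3, 5) = 5%

5%


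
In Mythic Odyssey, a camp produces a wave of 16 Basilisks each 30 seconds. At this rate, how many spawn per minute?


Spawns per minute = count * (60 / interval)
= 16 * (60 / 30)
= 16 * 2.0
= 32.0

32.0 per minute


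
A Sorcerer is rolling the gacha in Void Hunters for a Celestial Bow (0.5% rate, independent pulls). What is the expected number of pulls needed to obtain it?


Expected pulls for a geometric distribution = 1/p = 100 / rate%
= 100 / 0.5
= 200.0

200.0 pulls


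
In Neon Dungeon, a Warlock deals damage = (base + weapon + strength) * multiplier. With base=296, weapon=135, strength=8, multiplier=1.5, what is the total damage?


Sum base + weapon + str = 296 + 135 + 8 = 439
Multiply by 1.5:
439 * 1.5 = 658.5

658.5 damage


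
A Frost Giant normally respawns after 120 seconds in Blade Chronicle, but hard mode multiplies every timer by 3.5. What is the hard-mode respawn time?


Respawn time = base * multiplier
= 120 * 3.5
= 420.0 seconds

420.0 seconds


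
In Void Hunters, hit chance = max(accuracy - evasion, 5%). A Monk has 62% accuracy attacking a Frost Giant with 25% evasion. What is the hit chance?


accuracy - evasion = 62 - 25 = 37
Apply floor: max(37, 5) = 37
Hit chance = 37%

37%


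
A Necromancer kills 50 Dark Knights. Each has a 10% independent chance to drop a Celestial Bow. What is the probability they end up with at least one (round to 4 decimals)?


P(at least one) = 1 - P(none) = 1 - (1-p)^n
p = 10/100 = 0.1
1 - p = 0.9
(1 - p)^50 = 0.9^50 = 0.005154
P(at least one) = 1 - 0.005154 = 0.9948

0.9948


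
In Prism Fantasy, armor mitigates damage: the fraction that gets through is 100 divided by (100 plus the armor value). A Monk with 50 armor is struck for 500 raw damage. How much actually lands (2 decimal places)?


actual = 500 * 100 / (100 + 50)
= 500 * 100 / 150
= 50000 / 150
= 333.33

333.33 damage


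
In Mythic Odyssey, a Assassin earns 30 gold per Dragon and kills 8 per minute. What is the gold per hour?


Gold per minute = 30 * 8 = 240
Gold per hour = 240 * 60 = 14400

14400 gold/hour


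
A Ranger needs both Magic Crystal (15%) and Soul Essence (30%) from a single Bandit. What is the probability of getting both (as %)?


For independent events, P(both) = P(A) * P(B)
= 15% * 30%
= 450 / 100 %
= 4.5%

4.5%


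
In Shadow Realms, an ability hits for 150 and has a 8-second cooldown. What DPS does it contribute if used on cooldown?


DPS = damage / cooldown
= 150 / 8
= 18.75

18.75 DPS


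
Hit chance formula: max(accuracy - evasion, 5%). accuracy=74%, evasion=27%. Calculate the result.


accuracy - evasion = 74 - 27 = 47
Apply floor: max(47, 5) = 47
Hit chance = 47%

47%


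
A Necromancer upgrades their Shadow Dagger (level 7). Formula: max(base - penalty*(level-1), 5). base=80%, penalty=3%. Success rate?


raw_rate = 80 - 3 * (7 - 1)
= 80 - 3 * 6
= 80 - 18
= 62
Apply floor: max(62, 5) = 62%

62%


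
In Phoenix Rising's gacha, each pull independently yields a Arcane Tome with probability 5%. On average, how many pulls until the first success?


Expected pulls for a geometric distribution = 1/p = 100 / rate%
= 100 / 5
= 20.0

20.0 pulls


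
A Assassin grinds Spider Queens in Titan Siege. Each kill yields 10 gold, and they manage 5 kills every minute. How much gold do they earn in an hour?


Gold per minute = 10 * 5 = 50
Gold per hour = 50 * 60 = 3000

3000 gold/hour


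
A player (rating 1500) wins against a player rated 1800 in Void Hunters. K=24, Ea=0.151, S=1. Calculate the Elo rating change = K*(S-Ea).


Elo update: delta = K * (S - Ea), where S = 1 (wins)
S - Ea = 1 - 0.151 = 0.849
Rating change = 24 * 0.849
= 20.38

20.38 rating points


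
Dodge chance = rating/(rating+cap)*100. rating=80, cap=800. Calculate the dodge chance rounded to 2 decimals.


dodge% = 80 / (80 + 800) * 100
= 80 / 880 * 100
= 0.090909 * 100
= 9.09%

9.09%


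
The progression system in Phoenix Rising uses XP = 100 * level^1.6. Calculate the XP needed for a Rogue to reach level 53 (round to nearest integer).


XP = 100 * level^1.6
Substitute level = 53:
XP = 100 * 53^1.6
= 100 * 573.9068
= 57391

57391 XP


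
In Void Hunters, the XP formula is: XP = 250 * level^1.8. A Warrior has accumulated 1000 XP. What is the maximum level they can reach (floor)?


XP = 250 * level^1.8, so level = (XP / 250)^(1/1.8)
= (1000 / 250)^(1/1.8)
= 4.0^0.5556
= 2.1601
Floor: level = 2

level 2


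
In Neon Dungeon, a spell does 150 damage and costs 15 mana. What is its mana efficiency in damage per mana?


Efficiency = damage / mana
= 150 / 15
= 10.00

10.00 dmg/mana


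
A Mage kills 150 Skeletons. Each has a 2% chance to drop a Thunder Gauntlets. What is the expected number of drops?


Expected drops = kills * (drop_rate / 100)
= 150 * (2 / 100)
= 150 * 0.02
= 3.0

3.0 drops


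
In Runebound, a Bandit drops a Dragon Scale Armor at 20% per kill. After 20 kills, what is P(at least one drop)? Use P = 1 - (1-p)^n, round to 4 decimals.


P(at least one) = 1 - P(none) = 1 - (1-p)^n
p = 20/100 = 0.2
1 - p = 0.8
(1 - p)^20 = 0.8^20 = 0.011529
P(at least one) = 1 - 0.011529 = 0.9885

0.9885


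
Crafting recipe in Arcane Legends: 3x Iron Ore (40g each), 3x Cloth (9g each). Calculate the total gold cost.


Cost breakdown:
  Iron Ore: 3 * 40 = 120
  Cloth: 3 * 9 = 27
Total = 120 + 27 = 147

147 gold


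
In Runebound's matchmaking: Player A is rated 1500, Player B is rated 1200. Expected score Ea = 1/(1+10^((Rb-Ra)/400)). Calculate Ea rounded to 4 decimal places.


Elo expected score: Ea = 1/(1 + 10^((Rb-Ra)/400))
Rb - Ra = 1200 - 1500 = -300
(Rb-Ra)/400 = -300/400 = -0.75
10^-0.75 = 0.177828
Ea = 1/(1 + 0.177828) = 1/1.177828 = 0.8490

0.8490


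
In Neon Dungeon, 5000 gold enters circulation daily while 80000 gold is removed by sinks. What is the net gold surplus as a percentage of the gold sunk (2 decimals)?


Net gold = 5000 - 80000 = -75000
Inflation rate = net / sunk * 100 = -75000 / 80000 * 100
= -0.9375 * 100
= -93.75%

-93.75%


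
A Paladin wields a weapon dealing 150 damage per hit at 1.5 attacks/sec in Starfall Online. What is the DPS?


DPS = damage * attack_speed
= 150 * 1.5
= 225.0

225.0 DPS


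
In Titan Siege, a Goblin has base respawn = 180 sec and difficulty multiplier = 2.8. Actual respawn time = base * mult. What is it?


Respawn time = base * multiplier
= 180 * 2.8
= 504.0 seconds

504.0 seconds


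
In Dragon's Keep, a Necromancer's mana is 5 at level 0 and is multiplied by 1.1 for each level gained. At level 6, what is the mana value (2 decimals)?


value = base * growth^level
= 5 * 1.1^6
= 5 * 1.771561
= 8.86

8.86 mana


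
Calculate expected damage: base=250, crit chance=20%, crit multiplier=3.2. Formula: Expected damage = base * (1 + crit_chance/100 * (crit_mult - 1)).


E[dmg] = base * (1 + crit_chance * (crit_mult - 1))
cc as decimal = 20/100 = 0.2
cm - 1 = 3.2 - 1 = 2.2
Bonus factor = 0.2 * 2.2 = 0.44
Total multiplier = 1 + 0.44 = 1.44
Expected damage = 250 * 1.44 = 360.00

360.00 damage


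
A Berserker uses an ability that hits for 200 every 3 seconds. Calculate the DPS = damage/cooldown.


DPS = damage / cooldown
= 200 / 3
= 66.67

66.67 DPS


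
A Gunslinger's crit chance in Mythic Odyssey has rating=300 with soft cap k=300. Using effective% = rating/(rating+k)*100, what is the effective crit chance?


effective% = rating / (rating + k) * 100
= 300 / (300 + 300) * 100
= 300 / 600 * 100
= 0.5 * 100
= 50.00%

50.00%


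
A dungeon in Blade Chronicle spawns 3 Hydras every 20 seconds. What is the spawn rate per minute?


Spawns per minute = count * (60 / interval)
= 3 * (60 / 20)
= 3 * 3.0
= 9.0

9.0 per minute


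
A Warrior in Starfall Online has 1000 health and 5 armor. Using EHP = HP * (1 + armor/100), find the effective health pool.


EHP = 1000 * (1 + 5/100)
= 1000 * (1 + 0.05)
= 1000 * 1.05
= 1050.0

1050.0 EHP


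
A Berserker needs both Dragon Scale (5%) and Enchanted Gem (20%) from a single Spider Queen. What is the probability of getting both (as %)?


For independent events, P(both) = P(A) * P(B)
= 5% * 20%
= 100 / 100 %
= 1.0%

1.0%


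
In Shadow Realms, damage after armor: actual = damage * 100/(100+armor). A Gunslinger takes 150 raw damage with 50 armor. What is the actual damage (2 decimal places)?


actual = 150 * 100 / (100 + 50)
= 150 * 100 / 150
= 15000 / 150
= 100.00

100.00 damage


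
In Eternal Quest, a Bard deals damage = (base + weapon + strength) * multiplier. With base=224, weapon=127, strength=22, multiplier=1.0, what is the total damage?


Sum base + weapon + str = 224 + 127 + 22 = 373
Multiply by 1.0:
373 * 1.0 = 373.0

373.0 damage


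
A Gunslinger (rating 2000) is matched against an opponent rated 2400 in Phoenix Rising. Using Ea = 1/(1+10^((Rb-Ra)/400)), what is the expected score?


Elo expected score: Ea = 1/(1 + 10^((Rb-Ra)/400))
Rb - Ra = 2400 - 2000 = 400
(Rb-Ra)/400 = 400/400 = 1.0
10^1.0 = 10.0
Ea = 1/(1 + 10.0) = 1/11.0 = 0.0909

0.0909


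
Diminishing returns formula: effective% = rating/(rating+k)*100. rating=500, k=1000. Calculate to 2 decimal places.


effective% = rating / (rating + k) * 100
= 500 / (500 + 1000) * 100
= 500 / 1500 * 100
= 0.333333 * 100
= 33.33%

33.33%


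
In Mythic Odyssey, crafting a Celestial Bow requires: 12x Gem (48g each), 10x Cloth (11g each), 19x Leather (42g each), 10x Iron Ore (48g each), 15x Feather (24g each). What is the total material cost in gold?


Cost breakdown:
  Gem: 12 * 48 = 576
  Cloth: 10 * 11 = 110
  Leather: 19 * 42 = 798
  Iron Ore: 10 * 48 = 480
  Feather: 15 * 24 = 360
Total = 576 + 110 + 798 + 480 + 360 = 2324

2324 gold


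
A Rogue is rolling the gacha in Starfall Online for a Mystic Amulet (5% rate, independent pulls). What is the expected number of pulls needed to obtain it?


Expected pulls for a geometric distribution = 1/p = 100 / rate%
= 100 / 5
= 20.0

20.0 pulls


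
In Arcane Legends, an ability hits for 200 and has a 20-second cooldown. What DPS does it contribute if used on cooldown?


DPS = damage / cooldown
= 200 / 20
= 10.00

10.00 DPS


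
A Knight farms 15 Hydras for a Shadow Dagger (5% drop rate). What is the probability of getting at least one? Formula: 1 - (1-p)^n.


P(at least one) = 1 - P(none) = 1 - (1-p)^n
p = 5/100 = 0.05
1 - p = 0.95
(1 - p)^15 = 0.95^15 = 0.463291
P(at least one) = 1 - 0.463291 = 0.5367

0.5367


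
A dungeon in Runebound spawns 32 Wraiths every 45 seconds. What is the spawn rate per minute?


Spawns per minute = count * (60 / interval)
= 32 * (60 / 45)
= 32 * 1.3333
= 42.67

42.67 per minute


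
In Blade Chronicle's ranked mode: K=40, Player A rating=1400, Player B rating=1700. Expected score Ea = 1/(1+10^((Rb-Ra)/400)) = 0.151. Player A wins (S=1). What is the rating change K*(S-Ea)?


Elo update: delta = K * (S - Ea), where S = 1 (wins)
S - Ea = 1 - 0.151 = 0.849
Rating change = 40 * 0.849
= 33.96

33.96 rating points


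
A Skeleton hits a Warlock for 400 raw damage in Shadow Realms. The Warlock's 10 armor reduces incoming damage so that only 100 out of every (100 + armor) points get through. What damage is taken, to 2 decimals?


actual = 400 * 100 / (100 + 10)
= 400 * 100 / 110
= 40000 / 110
= 363.64

363.64 damage


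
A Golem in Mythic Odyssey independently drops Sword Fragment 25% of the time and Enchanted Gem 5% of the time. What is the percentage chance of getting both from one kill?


For independent events, P(both) = P(A) * P(B)
= 25% * 5%
= 125 / 100 %
= 1.25%

1.25%


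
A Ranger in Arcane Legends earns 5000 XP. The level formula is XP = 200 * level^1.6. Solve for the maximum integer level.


XP = 200 * level^1.6, so level = (XP / 200)^(1/1.6)
= (5000 / 200)^(1/1.6)
= 25.0^0.625
= 7.4767
Floor: level = 7

level 7


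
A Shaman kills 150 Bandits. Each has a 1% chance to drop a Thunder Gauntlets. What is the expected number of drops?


Expected drops = kills * (drop_rate / 100)
= 150 * (1 / 100)
= 150 * 0.01
= 1.5

1.5 drops


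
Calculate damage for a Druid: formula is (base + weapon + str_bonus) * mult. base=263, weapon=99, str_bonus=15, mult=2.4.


Sum base + weapon + str = 263 + 99 + 15 = 377
Multiply by 2.4:
377 * 2.4 = 904.8

904.8 damage


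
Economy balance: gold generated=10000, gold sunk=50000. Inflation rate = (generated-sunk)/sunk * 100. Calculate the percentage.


Net gold = 10000 - 50000 = -40000
Inflation rate = net / sunk * 100 = -40000 / 50000 * 100
= -0.8 * 100
= -80.00%

-80.00%


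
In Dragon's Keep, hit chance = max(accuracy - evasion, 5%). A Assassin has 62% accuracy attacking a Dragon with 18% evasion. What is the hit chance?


accuracy - evasion = 62 - 18 = 44
Apply floor: max(44, 5) = 44
Hit chance = 44%

44%


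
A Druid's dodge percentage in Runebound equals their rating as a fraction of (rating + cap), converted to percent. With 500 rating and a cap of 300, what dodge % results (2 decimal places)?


dodge% = 500 / (500 + 300) * 100
= 500 / 800 * 100
= 0.625 * 100
= 62.50%

62.50%


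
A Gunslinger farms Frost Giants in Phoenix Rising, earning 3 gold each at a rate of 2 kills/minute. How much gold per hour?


Gold per minute = 3 * 2 = 6
Gold per hour = 6 * 60 = 360

360 gold/hour


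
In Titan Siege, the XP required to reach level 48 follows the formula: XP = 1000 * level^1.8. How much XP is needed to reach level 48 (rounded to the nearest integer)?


XP = 1000 * level^1.8
Substitute level = 48:
XP = 1000 * 48^1.8
= 1000 * 1062.2683
= 1062268

1062268 XP


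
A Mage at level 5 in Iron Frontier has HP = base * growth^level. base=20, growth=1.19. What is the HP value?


value = base * growth^level
= 20 * 1.19^5
= 20 * 2.386354
= 47.73

47.73 HP


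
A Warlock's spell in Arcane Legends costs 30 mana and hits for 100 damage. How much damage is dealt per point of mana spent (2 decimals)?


Efficiency = damage / mana
= 100 / 30
= 3.33

3.33 dmg/mana


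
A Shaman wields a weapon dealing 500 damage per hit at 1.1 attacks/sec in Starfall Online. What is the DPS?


DPS = damage * attack_speed
= 500 * 1.1
= 550.0

550.0 DPS


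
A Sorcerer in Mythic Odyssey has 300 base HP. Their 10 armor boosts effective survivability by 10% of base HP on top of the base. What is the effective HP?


EHP = 300 * (1 + 10/100)
= 300 * (1 + 0.1)
= 300 * 1.1
= 330.0

330.0 EHP


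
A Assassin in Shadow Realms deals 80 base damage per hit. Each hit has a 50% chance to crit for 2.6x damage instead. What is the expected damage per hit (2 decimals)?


E[dmg] = base * (1 + crit_chance * (crit_mult - 1))
cc as decimal = 50/100 = 0.5
cm - 1 = 2.6 - 1 = 1.6
Bonus factor = 0.5 * 1.6 = 0.8
Total multiplier = 1 + 0.8 = 1.8
Expected damage = 80 * 1.8 = 144.00

144.00 damage


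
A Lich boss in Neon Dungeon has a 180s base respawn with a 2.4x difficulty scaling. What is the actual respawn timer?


Respawn time = base * multiplier
= 180 * 2.4
= 432.0 seconds

432.0 seconds


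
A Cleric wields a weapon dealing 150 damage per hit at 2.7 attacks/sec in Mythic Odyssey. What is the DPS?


DPS = damage * attack_speed
= 150 * 2.7
= 405.0

405.0 DPS


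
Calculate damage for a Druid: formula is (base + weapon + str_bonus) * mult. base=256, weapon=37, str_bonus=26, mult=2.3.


Sum base + weapon + str = 256 + 37 + 26 = 319
Multiply by 2.3:
319 * 2.3 = 733.7

733.7 damage


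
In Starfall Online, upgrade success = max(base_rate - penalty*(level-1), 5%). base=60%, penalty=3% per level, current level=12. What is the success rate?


raw_rate = 60 - 3 * (12 - 1)
= 60 - 3 * 11
= 60 - 33
= 27
Apply floor: max(27, 5) = 27%

27%


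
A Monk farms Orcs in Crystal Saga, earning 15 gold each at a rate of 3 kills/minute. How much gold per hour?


Gold per minute = 15 * 3 = 45
Gold per hour = 45 * 60 = 2700

2700 gold/hour


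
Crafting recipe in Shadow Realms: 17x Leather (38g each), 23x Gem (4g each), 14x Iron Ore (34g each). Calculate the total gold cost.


Cost breakdown:
  Leather: 17 * 38 = 646
  Gem: 23 * 4 = 92
  Iron Ore: 14 * 34 = 476
Total = 646 + 92 + 476 = 1214

1214 gold


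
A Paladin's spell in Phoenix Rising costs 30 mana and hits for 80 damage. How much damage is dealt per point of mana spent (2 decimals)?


Efficiency = damage / mana
= 80 / 30
= 2.67

2.67 dmg/mana


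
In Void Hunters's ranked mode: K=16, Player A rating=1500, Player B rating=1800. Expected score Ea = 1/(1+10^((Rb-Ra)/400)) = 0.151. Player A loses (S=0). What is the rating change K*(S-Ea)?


Elo update: delta = K * (S - Ea), where S = 0 (loses)
S - Ea = 0 - 0.151 = -0.151
Rating change = 16 * -0.151
= -2.42

-2.42 rating points


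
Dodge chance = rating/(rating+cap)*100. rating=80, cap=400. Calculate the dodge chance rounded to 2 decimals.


dodge% = 80 / (80 + 400) * 100
= 80 / 480 * 100
= 0.166667 * 100
= 16.67%

16.67%


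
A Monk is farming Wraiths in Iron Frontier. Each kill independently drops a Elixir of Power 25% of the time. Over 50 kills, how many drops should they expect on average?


Expected drops = kills * (drop_rate / 100)
= 50 * (25 / 100)
= 50 * 0.25
= 12.5

12.5 drops


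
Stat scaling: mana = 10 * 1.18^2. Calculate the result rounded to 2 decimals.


value = base * growth^level
= 10 * 1.18^2
= 10 * 1.3924
= 13.92

13.92 mana


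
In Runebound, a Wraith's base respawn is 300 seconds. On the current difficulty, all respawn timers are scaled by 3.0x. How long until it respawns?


Respawn time = base * multiplier
= 300 * 3.0
= 900.0 seconds

900.0 seconds


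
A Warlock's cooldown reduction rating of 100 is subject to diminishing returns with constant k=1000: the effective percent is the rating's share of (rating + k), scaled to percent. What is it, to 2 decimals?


effective% = rating / (rating + k) * 100
= 100 / (100 + 1000) * 100
= 100 / 1100 * 100
= 0.090909 * 100
= 9.09%

9.09%


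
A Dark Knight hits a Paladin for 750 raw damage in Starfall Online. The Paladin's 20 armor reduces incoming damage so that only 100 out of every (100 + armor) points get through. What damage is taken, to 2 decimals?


actual = 750 * 100 / (100 + 20)
= 750 * 100 / 120
= 75000 / 120
= 625.00

625.00 damage


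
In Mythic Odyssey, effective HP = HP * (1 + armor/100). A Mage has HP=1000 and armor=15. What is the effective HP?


EHP = 1000 * (1 + 15/100)
= 1000 * (1 + 0.15)
= 1000 * 1.15
= 1150.0

1150.0 EHP


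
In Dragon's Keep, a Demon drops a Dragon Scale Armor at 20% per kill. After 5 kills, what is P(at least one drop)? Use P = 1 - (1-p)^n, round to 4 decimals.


P(at least one) = 1 - P(none) = 1 - (1-p)^n
p = 20/100 = 0.2
1 - p = 0.8
(1 - p)^5 = 0.8^5 = 0.327680
P(at least one) = 1 - 0.327680 = 0.6723

0.6723


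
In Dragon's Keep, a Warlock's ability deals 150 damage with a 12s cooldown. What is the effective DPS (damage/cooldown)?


DPS = damage / cooldown
= 150 / 12
= 12.50

12.50 DPS


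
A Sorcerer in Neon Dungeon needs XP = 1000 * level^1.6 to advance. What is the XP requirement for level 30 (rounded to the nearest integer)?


XP = 1000 * level^1.6
Substitute level = 30:
XP = 1000 * 30^1.6
= 1000 * 230.8841
= 230884

230884 XP


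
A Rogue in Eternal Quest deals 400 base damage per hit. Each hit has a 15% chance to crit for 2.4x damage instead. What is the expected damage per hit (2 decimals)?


E[dmg] = base * (1 + crit_chance * (crit_mult - 1))
cc as decimal = 15/100 = 0.15
cm - 1 = 2.4 - 1 = 1.4
Bonus factor = 0.15 * 1.4 = 0.21
Total multiplier = 1 + 0.21 = 1.21
Expected damage = 400 * 1.21 = 484.00

484.00 damage


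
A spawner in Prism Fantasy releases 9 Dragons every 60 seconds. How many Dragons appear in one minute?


Spawns per minute = count * (60 / interval)
= 9 * (60 / 60)
= 9 * 1.0
= 9.0

9.0 per minute


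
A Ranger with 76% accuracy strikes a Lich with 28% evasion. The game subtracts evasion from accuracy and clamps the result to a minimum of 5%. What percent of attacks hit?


accuracy - evasion = 76 - 28 = 48
Apply floor: max(48, 5) = 48
Hit chance = 48%

48%


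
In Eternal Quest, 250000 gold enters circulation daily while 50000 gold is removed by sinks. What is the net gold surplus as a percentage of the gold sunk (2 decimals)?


Net gold = 250000 - 50000 = 200000
Inflation rate = net / sunk * 100 = 200000 / 50000 * 100
= 4.0 * 100
= 400.00%

400.00%


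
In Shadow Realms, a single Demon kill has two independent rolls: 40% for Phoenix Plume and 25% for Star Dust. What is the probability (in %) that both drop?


For independent events, P(both) = P(A) * P(B)
= 40% * 25%
= 1000 / 100 %
= 10.0%

10.0%


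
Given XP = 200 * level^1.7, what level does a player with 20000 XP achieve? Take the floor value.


XP = 200 * level^1.7, so level = (XP / 200)^(1/1.7)
= (20000 / 200)^(1/1.7)
= 100.0^0.5882
= 15.0131
Floor: level = 15

level 15


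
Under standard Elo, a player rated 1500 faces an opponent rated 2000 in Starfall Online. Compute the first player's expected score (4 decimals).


Elo expected score: Ea = 1/(1 + 10^((Rb-Ra)/400))
Rb - Ra = 2000 - 1500 = 500
(Rb-Ra)/400 = 500/400 = 1.25
10^1.25 = 17.782794
Ea = 1/(1 + 17.782794) = 1/18.782794 = 0.0532

0.0532


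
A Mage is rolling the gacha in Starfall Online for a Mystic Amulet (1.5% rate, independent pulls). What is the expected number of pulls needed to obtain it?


Expected pulls for a geometric distribution = 1/p = 100 / rate%
= 100 / 1.5
= 66.67

66.67 pulls


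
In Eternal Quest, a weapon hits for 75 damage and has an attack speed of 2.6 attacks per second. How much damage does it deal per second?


DPS = damage * attack_speed
= 75 * 2.6
= 195.0

195.0 DPS


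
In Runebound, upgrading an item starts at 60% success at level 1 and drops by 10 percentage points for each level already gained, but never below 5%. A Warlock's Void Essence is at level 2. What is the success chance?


raw_rate = 60 - 10 * (2 - 1)
= 60 - 10 * 1
= 60 - 10
= 50
Apply floor: max(50, 5) = 50%

50%


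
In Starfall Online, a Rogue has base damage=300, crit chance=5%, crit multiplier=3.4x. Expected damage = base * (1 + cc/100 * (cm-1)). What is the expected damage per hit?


E[dmg] = base * (1 + crit_chance * (crit_mult - 1))
cc as decimal = 5/100 = 0.05
cm - 1 = 3.4 - 1 = 2.4
Bonus factor = 0.05 * 2.4 = 0.12
Total multiplier = 1 + 0.12 = 1.12
Expected damage = 300 * 1.12 = 336.00

336.00 damage


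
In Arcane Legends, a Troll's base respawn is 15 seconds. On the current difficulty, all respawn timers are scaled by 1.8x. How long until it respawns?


Respawn time = base * multiplier
= 15 * 1.8
= 27.0 seconds

27.0 seconds


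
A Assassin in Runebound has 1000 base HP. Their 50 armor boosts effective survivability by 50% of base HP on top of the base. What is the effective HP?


EHP = 1000 * (1 + 50/100)
= 1000 * (1 + 0.5)
= 1000 * 1.5
= 1500.0

1500.0 EHP


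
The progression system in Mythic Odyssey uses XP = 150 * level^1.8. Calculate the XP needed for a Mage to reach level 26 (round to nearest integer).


XP = 150 * level^1.8
Substitute level = 26:
XP = 150 * 26^1.8
= 150 * 352.3319
= 52850

52850 XP


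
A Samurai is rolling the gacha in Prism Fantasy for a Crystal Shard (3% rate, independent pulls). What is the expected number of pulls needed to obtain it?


Expected pulls for a geometric distribution = 1/p = 100 / rate%
= 100 / 3
= 33.33

33.33 pulls


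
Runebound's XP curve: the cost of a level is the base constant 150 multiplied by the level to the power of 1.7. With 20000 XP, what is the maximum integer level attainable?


XP = 150 * level^1.7, so level = (XP / 150)^(1/1.7)
= (20000 / 150)^(1/1.7)
= 133.3333^0.5882
= 17.7813
Floor: level = 17

level 17


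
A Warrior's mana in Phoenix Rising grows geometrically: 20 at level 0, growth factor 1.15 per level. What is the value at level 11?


value = base * growth^level
= 20 * 1.15^11
= 20 * 4.652391
= 93.05

93.05 mana


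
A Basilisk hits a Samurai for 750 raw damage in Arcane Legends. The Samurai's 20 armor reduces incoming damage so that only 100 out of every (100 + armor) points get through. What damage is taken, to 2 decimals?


actual = 750 * 100 / (100 + 20)
= 750 * 100 / 120
= 75000 / 120
= 625.00

625.00 damage


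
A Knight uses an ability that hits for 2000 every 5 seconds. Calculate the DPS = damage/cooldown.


DPS = damage / cooldown
= 2000 / 5
= 400.00

400.00 DPS


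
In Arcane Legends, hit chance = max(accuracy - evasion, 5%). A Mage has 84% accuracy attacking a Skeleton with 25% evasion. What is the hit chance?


accuracy - evasion = 84 - 25 = 59
Apply floor: max(59, 5) = 59
Hit chance = 59%

59%


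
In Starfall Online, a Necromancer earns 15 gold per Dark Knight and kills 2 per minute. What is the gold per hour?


Gold per minute = 15 * 2 = 30
Gold per hour = 30 * 60 = 1800

1800 gold/hour


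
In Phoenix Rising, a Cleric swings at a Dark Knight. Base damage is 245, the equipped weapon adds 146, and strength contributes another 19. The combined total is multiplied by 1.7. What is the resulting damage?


Sum base + weapon + str = 245 + 146 + 19 = 410
Multiply by 1.7:
410 * 1.7 = 697.0

697.0 damage


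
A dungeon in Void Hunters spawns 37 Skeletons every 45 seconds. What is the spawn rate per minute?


Spawns per minute = count * (60 / interval)
= 37 * (60 / 45)
= 37 * 1.3333
= 49.33

49.33 per minute


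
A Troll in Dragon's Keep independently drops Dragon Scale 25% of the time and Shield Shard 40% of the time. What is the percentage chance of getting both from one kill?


For independent events, P(both) = P(A) * P(B)
= 25% * 40%
= 1000 / 100 %
= 10.0%

10.0%


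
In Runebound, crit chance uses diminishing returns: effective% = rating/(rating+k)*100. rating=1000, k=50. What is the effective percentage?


effective% = rating / (rating + k) * 100
= 1000 / (1000 + 50) * 100
= 1000 / 1050 * 100
= 0.952381 * 100
= 95.24%

95.24%
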